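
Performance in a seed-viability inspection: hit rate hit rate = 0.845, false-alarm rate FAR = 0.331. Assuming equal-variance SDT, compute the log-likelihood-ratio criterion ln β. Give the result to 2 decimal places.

ln β = -0.42

Φ⁻¹(H) = Φ⁻¹(0.845) = 1.015
Φ⁻¹(FA) = Φ⁻¹(0.331) = -0.437
ln β = −½·[z(H)² − z(FA)²] = −0.5 × (1.030 − 0.191) = -0.4195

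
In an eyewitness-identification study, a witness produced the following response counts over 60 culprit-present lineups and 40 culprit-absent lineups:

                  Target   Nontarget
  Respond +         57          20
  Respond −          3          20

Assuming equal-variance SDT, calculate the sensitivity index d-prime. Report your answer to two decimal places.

d-prime = 1.64

H = 57/60 = 0.9500
FA = 20/40 = 0.5000
z(0.9500) = 1.6449, z(0.5000) = 0.0000
d' = z(H) − z(FA) = 1.6449 − 0.0000 = 1.6449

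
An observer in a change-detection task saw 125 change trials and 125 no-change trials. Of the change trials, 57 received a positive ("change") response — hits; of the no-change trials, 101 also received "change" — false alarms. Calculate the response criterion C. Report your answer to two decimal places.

H = 57/125 = 0.4560
FA = 101/125 = 0.8080
Φ⁻¹(H) = -0.1105
Φ⁻¹(FA) = 0.8705
c = −½·[z(H) + z(FA)] = −0.5 × (-0.1105 + 0.8705) = -0.3800

C = -0.38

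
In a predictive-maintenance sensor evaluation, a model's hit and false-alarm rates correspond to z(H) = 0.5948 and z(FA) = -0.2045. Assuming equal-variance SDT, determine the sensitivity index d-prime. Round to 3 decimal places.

d-prime = 0.799

d' = z(H) − z(FA) = 0.5948 − (-0.2045) = 0.7993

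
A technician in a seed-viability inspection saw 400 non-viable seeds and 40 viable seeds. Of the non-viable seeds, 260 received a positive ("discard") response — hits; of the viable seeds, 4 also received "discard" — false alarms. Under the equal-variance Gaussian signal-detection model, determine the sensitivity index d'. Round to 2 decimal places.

d' = 1.67

H = 260/400 = 0.6500
FA = 4/40 = 0.1000
Φ⁻¹(H) = 0.3853
Φ⁻¹(FA) = -1.2816
d' = z(H) − z(FA) = 0.3853 − (-1.2816) = 1.6669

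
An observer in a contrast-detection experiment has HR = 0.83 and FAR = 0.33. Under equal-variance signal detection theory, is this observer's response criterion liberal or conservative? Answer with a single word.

z(H) = 0.954, z(FA) = -0.440
c = −½·(z(H) + z(FA)) = -0.257
c < 0 → liberal criterion (biased toward responding “yes”).

liberal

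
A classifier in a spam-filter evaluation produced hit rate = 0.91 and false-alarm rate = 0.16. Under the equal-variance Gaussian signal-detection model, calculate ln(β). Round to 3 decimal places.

Φ⁻¹(H) = 1.3408
Φ⁻¹(FA) = -0.9945
ln β = −½·[z(H)² − z(FA)²] = −0.5 × (1.7977 − 0.9890) = -0.40435

ln β = -0.404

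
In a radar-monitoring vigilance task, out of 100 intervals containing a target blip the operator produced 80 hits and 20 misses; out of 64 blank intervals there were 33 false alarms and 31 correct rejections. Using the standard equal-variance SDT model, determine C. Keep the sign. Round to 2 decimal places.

C = -0.44

H = 80/100 = 0.8000
FA = 33/64 = 0.5156
Φ⁻¹(0.8000) = 0.842, Φ⁻¹(0.5156) = 0.039
c = −½·[z(H) + z(FA)] = −0.5 × (0.842 + 0.039) = -0.4405
c < 0: the operator has a liberal response bias.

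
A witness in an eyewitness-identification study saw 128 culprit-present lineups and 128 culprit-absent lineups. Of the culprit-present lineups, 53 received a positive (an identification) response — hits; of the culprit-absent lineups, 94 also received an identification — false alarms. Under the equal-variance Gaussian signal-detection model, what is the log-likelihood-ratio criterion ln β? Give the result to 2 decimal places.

ln β = 0.17

H = 53/128 = 0.4141
FA = 94/128 = 0.7344
Φ⁻¹(H) = -0.217
Φ⁻¹(FA) = 0.626
ln β = −½·[z(H)² − z(FA)²] = −0.5 × (0.047 − 0.392) = 0.1725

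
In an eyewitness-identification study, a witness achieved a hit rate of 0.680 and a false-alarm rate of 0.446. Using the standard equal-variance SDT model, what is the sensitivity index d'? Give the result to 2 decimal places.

z(H) = z(0.680) = 0.4677
z(FA) = z(0.446) = -0.1358
d' = z(H) − z(FA) = 0.4677 − (-0.1358) = 0.6035

d' = 0.60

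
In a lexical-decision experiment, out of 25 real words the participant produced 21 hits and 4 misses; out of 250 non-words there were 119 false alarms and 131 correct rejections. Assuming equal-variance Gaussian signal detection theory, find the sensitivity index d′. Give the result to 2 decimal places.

H = 21/25 = 0.8400
FA = 119/250 = 0.4760
z(H) = 0.994
z(FA) = -0.060
d' = z(H) − z(FA) = 0.994 − (-0.060) = 1.054

d′ = 1.05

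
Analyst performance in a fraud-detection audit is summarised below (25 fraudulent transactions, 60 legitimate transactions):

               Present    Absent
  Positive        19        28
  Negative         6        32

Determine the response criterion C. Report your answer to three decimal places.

H = 19/25 = 0.7600
FA = 28/60 = 0.4667
z(H) = z(0.7600) = 0.7063
z(FA) = z(0.4667) = -0.0836
c = −½·[z(H) + z(FA)] = −0.5 × (0.7063 + (-0.0836)) = -0.31135
c < 0: the analyst has a liberal response bias.

C = -0.311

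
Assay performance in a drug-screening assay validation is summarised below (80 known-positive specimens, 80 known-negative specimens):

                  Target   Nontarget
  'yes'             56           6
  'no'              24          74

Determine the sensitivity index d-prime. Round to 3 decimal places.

H = 56/80 = 0.7000
FA = 6/80 = 0.0750
Φ⁻¹(H) = 0.5244
Φ⁻¹(FA) = -1.4395
d' = z(H) − z(FA) = 0.5244 − (-1.4395) = 1.9639

d-prime = 1.964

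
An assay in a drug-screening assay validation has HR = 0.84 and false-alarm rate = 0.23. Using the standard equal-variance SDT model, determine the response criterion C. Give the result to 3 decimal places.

C = -0.128

Φ⁻¹(H) = 0.9945
Φ⁻¹(FA) = -0.7388
c = −½·[z(H) + z(FA)] = −0.5 × (0.9945 + (-0.7388)) = -0.12785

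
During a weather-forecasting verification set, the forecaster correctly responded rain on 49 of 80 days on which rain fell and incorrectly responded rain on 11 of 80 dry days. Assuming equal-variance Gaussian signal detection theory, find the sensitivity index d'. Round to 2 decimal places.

H = 49/80 = 0.6125
FA = 11/80 = 0.1375
Φ⁻¹(0.6125) = 0.286, Φ⁻¹(0.1375) = -1.092
d' = z(H) − z(FA) = 0.286 − (-1.092) = 1.378

d' = 1.38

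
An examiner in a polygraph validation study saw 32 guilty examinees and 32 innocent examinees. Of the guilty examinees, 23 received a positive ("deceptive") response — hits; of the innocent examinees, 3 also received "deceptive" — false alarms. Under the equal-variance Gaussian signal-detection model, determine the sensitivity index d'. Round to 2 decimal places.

H = 23/32 = 0.7188
FA = 3/32 = 0.0938
z(H) = z(0.7188) = 0.5793
z(FA) = z(0.0938) = -1.3177
d' = z(H) − z(FA) = 0.5793 − (-1.3177) = 1.8970

d' = 1.90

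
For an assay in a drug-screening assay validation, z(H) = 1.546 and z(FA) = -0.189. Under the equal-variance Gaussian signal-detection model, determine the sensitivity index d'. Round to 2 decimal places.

d' = z(H) − z(FA) = 1.546 − (-0.189) = 1.735

d' = 1.74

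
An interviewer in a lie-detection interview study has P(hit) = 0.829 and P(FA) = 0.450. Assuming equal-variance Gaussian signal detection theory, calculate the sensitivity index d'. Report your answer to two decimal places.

d' = 1.08

z(H) = z(0.829) = 0.9502
z(FA) = z(0.450) = -0.1257
d' = z(H) − z(FA) = 0.9502 − (-0.1257) = 1.0759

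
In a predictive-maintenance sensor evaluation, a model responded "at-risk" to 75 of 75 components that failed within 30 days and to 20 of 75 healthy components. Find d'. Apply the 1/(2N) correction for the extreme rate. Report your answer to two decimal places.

The hit rate is 75/75 = 1, so apply the 1/(2N) correction: H → 1 − 1/(2·75) = 0.99333.
z(H) = z(0.99333) = 2.475
z(FA) = z(0.26667) = -0.623
d' = 2.475 − (-0.623) = 3.098

d' = 3.10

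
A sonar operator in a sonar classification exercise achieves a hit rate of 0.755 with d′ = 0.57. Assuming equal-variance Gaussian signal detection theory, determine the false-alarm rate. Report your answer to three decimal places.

z(hit rate) = z(0.755) = 0.6903
z(FA) = z(H) − d' = 0.6903 − 0.57 = 0.1203
false-alarm rate = Φ(0.1203) = 0.5479

false-alarm rate = 0.548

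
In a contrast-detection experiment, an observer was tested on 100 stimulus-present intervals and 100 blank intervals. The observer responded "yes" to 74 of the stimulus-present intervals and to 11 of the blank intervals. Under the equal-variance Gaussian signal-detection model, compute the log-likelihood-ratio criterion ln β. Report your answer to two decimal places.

H = 74/100 = 0.7400
FA = 11/100 = 0.1100
z(H) = z(0.7400) = 0.643
z(FA) = z(0.1100) = -1.227
ln β = −½·[z(H)² − z(FA)²] = −0.5 × (0.413 − 1.506) = 0.5465

ln β = 0.55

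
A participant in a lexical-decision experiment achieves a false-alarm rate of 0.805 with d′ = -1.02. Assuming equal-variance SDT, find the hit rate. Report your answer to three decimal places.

hit rate = 0.436

z(false-alarm rate) = z(0.805) = 0.8596
z(H) = z(FA) + d' = 0.8596 + (-1.02) = -0.1604
hit rate = Φ(-0.1604) = 0.4363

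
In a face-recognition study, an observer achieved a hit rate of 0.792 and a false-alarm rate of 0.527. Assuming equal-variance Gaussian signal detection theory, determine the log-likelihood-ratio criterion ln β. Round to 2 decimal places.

z(H) = z(0.792) = 0.813
z(FA) = z(0.527) = 0.068
ln β = −½·[z(H)² − z(FA)²] = −0.5 × (0.661 − 0.005) = -0.328

ln β = -0.33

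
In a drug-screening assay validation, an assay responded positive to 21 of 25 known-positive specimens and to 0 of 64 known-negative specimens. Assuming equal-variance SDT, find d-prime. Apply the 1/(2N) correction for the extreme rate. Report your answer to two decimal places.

d-prime = 3.41

The false-alarm rate is 0/64 = 0, so apply the 1/(2N) correction: FA → 1/(2·64) = 0.00781.
z(H) = z(0.84000) = 0.994
z(FA) = z(0.00781) = -2.418
d' = 0.994 − (-2.418) = 3.412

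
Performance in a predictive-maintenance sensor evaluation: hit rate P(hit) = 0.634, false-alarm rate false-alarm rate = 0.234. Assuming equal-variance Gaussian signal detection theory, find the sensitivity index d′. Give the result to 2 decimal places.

Φ⁻¹(H) = 0.3425
Φ⁻¹(FA) = -0.7257
d' = z(H) − z(FA) = 0.3425 − (-0.7257) = 1.0682

d′ = 1.07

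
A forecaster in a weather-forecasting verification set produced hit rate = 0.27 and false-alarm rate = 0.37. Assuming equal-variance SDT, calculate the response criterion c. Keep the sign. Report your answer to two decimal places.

z(H) = -0.6128
z(FA) = -0.3319
c = −½·[z(H) + z(FA)] = −0.5 × (-0.6128 + (-0.3319)) = 0.47235
c > 0: the forecaster has a conservative response bias.

c = 0.47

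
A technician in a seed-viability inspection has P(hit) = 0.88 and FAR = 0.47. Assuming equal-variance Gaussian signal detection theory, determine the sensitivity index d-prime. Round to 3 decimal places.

z(H) = z(0.88) = 1.1750
z(FA) = z(0.47) = -0.0753
d' = z(H) − z(FA) = 1.1750 − (-0.0753) = 1.2503

d-prime = 1.250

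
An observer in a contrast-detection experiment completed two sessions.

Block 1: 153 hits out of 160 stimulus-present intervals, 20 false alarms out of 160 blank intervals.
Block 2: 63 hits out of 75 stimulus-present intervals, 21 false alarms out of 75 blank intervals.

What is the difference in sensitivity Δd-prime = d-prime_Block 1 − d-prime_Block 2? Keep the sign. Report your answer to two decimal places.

Block 1: z(0.9563) = 1.709, z(0.1250) = -1.150, d' = 2.859
Block 2: z(0.8400) = 0.994, z(0.2800) = -0.583, d' = 1.577
Δd' = d'_Block 1 − d'_Block 2 = 2.859 − 1.577 = 1.282
Block 1 has the higher sensitivity.

Δd-prime = 1.28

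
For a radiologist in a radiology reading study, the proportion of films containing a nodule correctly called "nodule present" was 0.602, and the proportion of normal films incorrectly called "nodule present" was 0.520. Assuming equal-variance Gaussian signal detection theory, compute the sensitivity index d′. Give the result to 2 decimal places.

d′ = 0.21

z(H) = z(0.602) = 0.259
z(FA) = z(0.520) = 0.050
d' = z(H) − z(FA) = 0.259 − 0.050 = 0.209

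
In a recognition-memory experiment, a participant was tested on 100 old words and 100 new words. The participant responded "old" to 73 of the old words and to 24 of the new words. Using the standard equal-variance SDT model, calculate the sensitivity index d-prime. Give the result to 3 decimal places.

H = 73/100 = 0.7300
FA = 24/100 = 0.2400
z(H) = 0.6128
z(FA) = -0.7063
d' = z(H) − z(FA) = 0.6128 − (-0.7063) = 1.3191

d-prime = 1.319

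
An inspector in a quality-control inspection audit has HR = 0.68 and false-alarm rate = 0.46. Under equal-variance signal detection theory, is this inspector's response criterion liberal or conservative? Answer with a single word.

liberal

z(H) = 0.468, z(FA) = -0.100
c = −½·(z(H) + z(FA)) = -0.184
c < 0 → liberal criterion (biased toward responding “yes”).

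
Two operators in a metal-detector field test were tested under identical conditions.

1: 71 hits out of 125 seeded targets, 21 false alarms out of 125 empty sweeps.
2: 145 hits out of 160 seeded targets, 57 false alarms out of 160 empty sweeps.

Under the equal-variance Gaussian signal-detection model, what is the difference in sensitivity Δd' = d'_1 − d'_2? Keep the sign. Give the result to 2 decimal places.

1: z(0.5680) = 0.171, z(0.1680) = -0.962, d' = 1.133
2: z(0.9062) = 1.318, z(0.3563) = -0.368, d' = 1.686
Δd' = d'_1 − d'_2 = 1.133 − 1.686 = -0.553
2 has the higher sensitivity.

Δd' = -0.55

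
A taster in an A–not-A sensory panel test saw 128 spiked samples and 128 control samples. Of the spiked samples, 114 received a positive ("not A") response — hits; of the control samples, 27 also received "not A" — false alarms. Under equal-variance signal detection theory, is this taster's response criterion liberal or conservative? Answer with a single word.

liberal

z(H) = 1.230, z(FA) = -0.803
c = −½·(z(H) + z(FA)) = -0.2135
c < 0 → liberal criterion (biased toward responding “yes”).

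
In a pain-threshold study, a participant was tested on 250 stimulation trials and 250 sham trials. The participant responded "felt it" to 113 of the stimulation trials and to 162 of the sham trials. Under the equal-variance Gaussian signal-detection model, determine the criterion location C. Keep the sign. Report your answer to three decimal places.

C = -0.130

H = 113/250 = 0.4520
FA = 162/250 = 0.6480
z(0.4520) = -0.1206, z(0.6480) = 0.3799
c = −½·[z(H) + z(FA)] = −0.5 × (-0.1206 + 0.3799) = -0.12965
c < 0: the participant has a liberal response bias.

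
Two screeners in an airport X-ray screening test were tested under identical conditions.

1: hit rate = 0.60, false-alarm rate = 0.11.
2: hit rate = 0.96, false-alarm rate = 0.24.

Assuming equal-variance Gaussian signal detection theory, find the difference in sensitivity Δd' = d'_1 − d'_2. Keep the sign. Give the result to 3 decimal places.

Δd' = -0.977

1: z(0.60) = 0.2533, z(0.11) = -1.2265, d' = 1.4798
2: z(0.96) = 1.7507, z(0.24) = -0.7063, d' = 2.4570
Δd' = d'_1 − d'_2 = 1.4798 − 2.4570 = -0.9772
2 has the higher sensitivity.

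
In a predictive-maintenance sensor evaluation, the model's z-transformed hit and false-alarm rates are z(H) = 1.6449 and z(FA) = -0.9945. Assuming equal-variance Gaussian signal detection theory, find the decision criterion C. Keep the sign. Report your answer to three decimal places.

C = -0.325

c = −½·[z(H) + z(FA)] = −½·(1.6449 + (-0.9945)) = -0.3252
c < 0: the model has a liberal response bias.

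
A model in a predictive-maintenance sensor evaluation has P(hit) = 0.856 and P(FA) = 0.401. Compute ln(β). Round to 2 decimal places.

ln β = -0.53

Φ⁻¹(H) = 1.063
Φ⁻¹(FA) = -0.251
ln β = −½·[z(H)² − z(FA)²] = −0.5 × (1.130 − 0.063) = -0.5335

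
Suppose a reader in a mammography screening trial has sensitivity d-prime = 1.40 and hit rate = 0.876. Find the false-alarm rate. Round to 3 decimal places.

false-alarm rate = 0.403

z(hit rate) = z(0.876) = 1.1552
z(FA) = z(H) − d' = 1.1552 − 1.40 = -0.2448
false-alarm rate = Φ(-0.2448) = 0.4033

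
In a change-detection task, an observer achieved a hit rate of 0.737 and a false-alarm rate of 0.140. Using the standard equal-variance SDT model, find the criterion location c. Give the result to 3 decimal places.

z(0.737) = 0.6341, z(0.140) = -1.0803
c = −½·[z(H) + z(FA)] = −0.5 × (0.6341 + (-1.0803)) = 0.2231

c = 0.223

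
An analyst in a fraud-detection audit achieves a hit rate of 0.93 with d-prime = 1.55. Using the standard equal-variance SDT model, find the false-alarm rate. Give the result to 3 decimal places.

false-alarm rate = 0.470

z(hit rate) = z(0.93) = 1.4758
z(FA) = z(H) − d' = 1.4758 − 1.55 = -0.0742
false-alarm rate = Φ(-0.0742) = 0.4704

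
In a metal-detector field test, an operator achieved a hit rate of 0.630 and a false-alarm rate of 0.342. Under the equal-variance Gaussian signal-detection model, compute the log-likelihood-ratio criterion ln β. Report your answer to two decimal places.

ln β = 0.03

z(H) = z(0.630) = 0.332
z(FA) = z(0.342) = -0.407
ln β = −½·[z(H)² − z(FA)²] = −0.5 × (0.110 − 0.166) = 0.028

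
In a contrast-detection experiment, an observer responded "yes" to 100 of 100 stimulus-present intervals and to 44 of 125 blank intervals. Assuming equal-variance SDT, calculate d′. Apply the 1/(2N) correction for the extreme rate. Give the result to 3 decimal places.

The hit rate is 100/100 = 1, so apply the 1/(2N) correction: H → 1 − 1/(2·100) = 0.99500.
z(H) = z(0.99500) = 2.5758
z(FA) = z(0.35200) = -0.3799
d' = 2.5758 − (-0.3799) = 2.9557

d′ = 2.956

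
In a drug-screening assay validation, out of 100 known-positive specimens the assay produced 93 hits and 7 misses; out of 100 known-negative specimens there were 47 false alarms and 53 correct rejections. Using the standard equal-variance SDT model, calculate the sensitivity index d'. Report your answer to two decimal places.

d' = 1.55

H = 93/100 = 0.9300
FA = 47/100 = 0.4700
z(H) = z(0.9300) = 1.476
z(FA) = z(0.4700) = -0.075
d' = z(H) − z(FA) = 1.476 − (-0.075) = 1.551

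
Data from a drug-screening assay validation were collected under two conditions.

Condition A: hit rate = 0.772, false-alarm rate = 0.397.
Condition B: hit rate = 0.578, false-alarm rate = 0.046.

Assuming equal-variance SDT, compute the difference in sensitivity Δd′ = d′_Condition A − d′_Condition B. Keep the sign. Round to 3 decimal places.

Condition A: z(0.772) = 0.7454, z(0.397) = -0.2611, d' = 1.0065
Condition B: z(0.578) = 0.1968, z(0.046) = -1.6849, d' = 1.8817
Δd' = d'_Condition A − d'_Condition B = 1.0065 − 1.8817 = -0.8752
Condition B has the higher sensitivity.

Δd′ = -0.875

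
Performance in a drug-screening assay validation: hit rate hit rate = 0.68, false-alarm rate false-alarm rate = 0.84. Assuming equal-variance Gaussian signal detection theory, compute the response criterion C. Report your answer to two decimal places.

C = -0.73

Φ⁻¹(H) = Φ⁻¹(0.68) = 0.4677
Φ⁻¹(FA) = Φ⁻¹(0.84) = 0.9945
c = −½·[z(H) + z(FA)] = −0.5 × (0.4677 + 0.9945) = -0.7311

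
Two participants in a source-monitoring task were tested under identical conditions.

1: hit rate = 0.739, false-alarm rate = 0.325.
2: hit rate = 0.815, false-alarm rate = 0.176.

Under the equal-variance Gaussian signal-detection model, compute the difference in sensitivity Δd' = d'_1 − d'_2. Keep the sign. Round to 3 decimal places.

1: z(0.739) = 0.6403, z(0.325) = -0.4538, d' = 1.0941
2: z(0.815) = 0.8965, z(0.176) = -0.9307, d' = 1.8272
Δd' = d'_1 − d'_2 = 1.0941 − 1.8272 = -0.7331
2 has the higher sensitivity.

Δd' = -0.733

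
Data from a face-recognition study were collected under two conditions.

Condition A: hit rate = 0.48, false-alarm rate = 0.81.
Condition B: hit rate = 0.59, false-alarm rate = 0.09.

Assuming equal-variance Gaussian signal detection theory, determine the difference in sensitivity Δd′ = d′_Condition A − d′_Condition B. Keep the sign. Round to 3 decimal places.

Condition A: z(0.48) = -0.0502, z(0.81) = 0.8779, d' = -0.9281
Condition B: z(0.59) = 0.2275, z(0.09) = -1.3408, d' = 1.5683
Δd' = d'_Condition A − d'_Condition B = -0.9281 − 1.5683 = -2.4964
Condition B has the higher sensitivity.

Δd′ = -2.496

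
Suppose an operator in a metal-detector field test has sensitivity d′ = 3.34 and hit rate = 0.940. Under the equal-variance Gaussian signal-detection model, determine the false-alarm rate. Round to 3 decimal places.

z(hit rate) = z(0.940) = 1.5548
z(FA) = z(H) − d' = 1.5548 − 3.34 = -1.7852
false-alarm rate = Φ(-1.7852) = 0.0371

false-alarm rate = 0.037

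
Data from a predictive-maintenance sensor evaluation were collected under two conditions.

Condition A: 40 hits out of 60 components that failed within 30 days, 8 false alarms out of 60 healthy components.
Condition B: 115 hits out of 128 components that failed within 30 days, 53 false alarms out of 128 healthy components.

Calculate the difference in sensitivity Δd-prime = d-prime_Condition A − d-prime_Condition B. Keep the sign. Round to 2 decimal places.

Δd-prime = 0.05

Condition A: z(0.6667) = 0.431, z(0.1333) = -1.111, d' = 1.542
Condition B: z(0.8984) = 1.272, z(0.4141) = -0.217, d' = 1.489
Δd' = d'_Condition A − d'_Condition B = 1.542 − 1.489 = 0.053
Condition A has the higher sensitivity.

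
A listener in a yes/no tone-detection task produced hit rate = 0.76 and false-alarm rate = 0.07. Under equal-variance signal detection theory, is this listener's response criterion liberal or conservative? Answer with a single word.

z(H) = 0.706, z(FA) = -1.476
c = −½·(z(H) + z(FA)) = 0.385
c > 0 → conservative criterion (biased toward responding “no”).

conservative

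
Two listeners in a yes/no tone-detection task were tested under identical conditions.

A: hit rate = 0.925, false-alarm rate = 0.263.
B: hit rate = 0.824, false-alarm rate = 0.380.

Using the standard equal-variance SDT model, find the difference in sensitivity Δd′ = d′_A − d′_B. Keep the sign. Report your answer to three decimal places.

A: z(0.925) = 1.4395, z(0.263) = -0.6341, d' = 2.0736
B: z(0.824) = 0.9307, z(0.380) = -0.3055, d' = 1.2362
Δd' = d'_A − d'_B = 2.0736 − 1.2362 = 0.8374
A has the higher sensitivity.

Δd′ = 0.837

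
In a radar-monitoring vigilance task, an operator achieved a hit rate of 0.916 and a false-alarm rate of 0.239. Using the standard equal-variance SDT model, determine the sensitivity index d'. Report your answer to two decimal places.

Φ⁻¹(0.916) = 1.3787, Φ⁻¹(0.239) = -0.7095
d' = z(H) − z(FA) = 1.3787 − (-0.7095) = 2.0882

d' = 2.09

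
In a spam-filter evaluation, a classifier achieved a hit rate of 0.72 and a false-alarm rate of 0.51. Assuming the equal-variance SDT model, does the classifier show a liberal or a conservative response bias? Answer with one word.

liberal

z(H) = 0.583, z(FA) = 0.025
c = −½·(z(H) + z(FA)) = -0.304
c < 0 → liberal criterion (biased toward responding “yes”).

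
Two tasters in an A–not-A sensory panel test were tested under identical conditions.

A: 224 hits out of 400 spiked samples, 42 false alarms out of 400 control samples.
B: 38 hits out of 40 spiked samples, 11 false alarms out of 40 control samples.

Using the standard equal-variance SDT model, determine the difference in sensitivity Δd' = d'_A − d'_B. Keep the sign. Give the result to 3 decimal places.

Δd' = -0.838

A: z(0.5600) = 0.1510, z(0.1050) = -1.2536, d' = 1.4046
B: z(0.9500) = 1.6449, z(0.2750) = -0.5978, d' = 2.2427
Δd' = d'_A − d'_B = 1.4046 − 2.2427 = -0.8381
B has the higher sensitivity.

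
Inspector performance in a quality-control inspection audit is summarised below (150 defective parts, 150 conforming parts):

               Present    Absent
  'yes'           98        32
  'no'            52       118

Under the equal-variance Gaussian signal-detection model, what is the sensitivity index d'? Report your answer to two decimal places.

H = 98/150 = 0.6533
FA = 32/150 = 0.2133
Φ⁻¹(H) = 0.3942
Φ⁻¹(FA) = -0.7950
d' = z(H) − z(FA) = 0.3942 − (-0.7950) = 1.1892

d' = 1.19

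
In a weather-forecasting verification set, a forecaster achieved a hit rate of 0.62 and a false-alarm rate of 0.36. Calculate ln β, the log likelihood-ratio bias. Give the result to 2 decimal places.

Φ⁻¹(H) = 0.305
Φ⁻¹(FA) = -0.358
ln β = −½·[z(H)² − z(FA)²] = −0.5 × (0.093 − 0.128) = 0.0175

ln β = 0.02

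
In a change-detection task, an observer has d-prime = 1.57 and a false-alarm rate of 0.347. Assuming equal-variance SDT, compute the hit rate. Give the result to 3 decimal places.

hit rate = 0.880

z(false-alarm rate) = z(0.347) = -0.3934
z(H) = z(FA) + d' = -0.3934 + 1.57 = 1.1766
hit rate = Φ(1.1766) = 0.8803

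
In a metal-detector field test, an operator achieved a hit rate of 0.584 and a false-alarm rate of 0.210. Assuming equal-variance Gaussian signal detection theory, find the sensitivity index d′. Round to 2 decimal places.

d′ = 1.02

z(H) = z(0.584) = 0.212
z(FA) = z(0.210) = -0.806
d' = z(H) − z(FA) = 0.212 − (-0.806) = 1.018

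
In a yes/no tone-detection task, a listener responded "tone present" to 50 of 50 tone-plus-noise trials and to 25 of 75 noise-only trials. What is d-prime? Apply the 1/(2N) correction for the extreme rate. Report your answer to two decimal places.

The hit rate is 50/50 = 1, so apply the 1/(2N) correction: H → 1 − 1/(2·50) = 0.99000.
z(H) = z(0.99000) = 2.326
z(FA) = z(0.33333) = -0.431
d' = 2.326 − (-0.431) = 2.757

d-prime = 2.76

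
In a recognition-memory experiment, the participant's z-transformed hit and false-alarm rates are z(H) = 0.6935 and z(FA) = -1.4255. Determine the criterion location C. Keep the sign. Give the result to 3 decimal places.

c = −½·[z(H) + z(FA)] = −½·(0.6935 + (-1.4255)) = 0.3660
c > 0: the participant has a conservative response bias.

C = 0.366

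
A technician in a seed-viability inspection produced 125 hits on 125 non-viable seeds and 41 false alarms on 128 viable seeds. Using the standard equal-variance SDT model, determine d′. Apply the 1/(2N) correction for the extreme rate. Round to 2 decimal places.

The hit rate is 125/125 = 1, so apply the 1/(2N) correction: H → 1 − 1/(2·125) = 0.99600.
z(H) = z(0.99600) = 2.652
z(FA) = z(0.32031) = -0.467
d' = 2.652 − (-0.467) = 3.119

d′ = 3.12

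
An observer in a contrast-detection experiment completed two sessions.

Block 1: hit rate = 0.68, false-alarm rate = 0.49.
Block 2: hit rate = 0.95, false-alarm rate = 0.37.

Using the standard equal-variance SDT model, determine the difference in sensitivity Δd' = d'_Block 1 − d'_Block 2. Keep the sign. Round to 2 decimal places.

Block 1: z(0.68) = 0.468, z(0.49) = -0.025, d' = 0.493
Block 2: z(0.95) = 1.645, z(0.37) = -0.332, d' = 1.977
Δd' = d'_Block 1 − d'_Block 2 = 0.493 − 1.977 = -1.484
Block 2 has the higher sensitivity.

Δd' = -1.48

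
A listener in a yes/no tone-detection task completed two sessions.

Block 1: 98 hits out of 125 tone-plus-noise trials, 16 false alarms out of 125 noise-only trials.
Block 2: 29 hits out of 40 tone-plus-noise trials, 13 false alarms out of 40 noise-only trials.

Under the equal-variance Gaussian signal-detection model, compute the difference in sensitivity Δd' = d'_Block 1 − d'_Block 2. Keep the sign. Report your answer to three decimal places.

Δd' = 0.870

Block 1: z(0.7840) = 0.7858, z(0.1280) = -1.1359, d' = 1.9217
Block 2: z(0.7250) = 0.5978, z(0.3250) = -0.4538, d' = 1.0516
Δd' = d'_Block 1 − d'_Block 2 = 1.9217 − 1.0516 = 0.8701
Block 1 has the higher sensitivity.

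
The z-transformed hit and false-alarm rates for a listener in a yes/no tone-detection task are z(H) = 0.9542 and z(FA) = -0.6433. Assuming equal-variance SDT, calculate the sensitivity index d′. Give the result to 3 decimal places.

d′ = 1.598

d' = z(H) − z(FA) = 0.9542 − (-0.6433) = 1.5975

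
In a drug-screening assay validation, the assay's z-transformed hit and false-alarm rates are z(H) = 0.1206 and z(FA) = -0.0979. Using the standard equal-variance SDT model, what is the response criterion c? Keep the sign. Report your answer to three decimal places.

c = -0.011

c = −½·[z(H) + z(FA)] = −½·(0.1206 + (-0.0979)) = -0.01135
c < 0: the assay has a liberal response bias.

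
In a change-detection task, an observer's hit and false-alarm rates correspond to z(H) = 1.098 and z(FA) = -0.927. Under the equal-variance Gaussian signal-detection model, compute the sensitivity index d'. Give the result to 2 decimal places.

d' = z(H) − z(FA) = 1.098 − (-0.927) = 2.025

d' = 2.03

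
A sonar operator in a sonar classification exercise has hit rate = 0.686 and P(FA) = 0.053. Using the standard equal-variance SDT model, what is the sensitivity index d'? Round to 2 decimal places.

d' = 2.10

z(0.686) = 0.4845, z(0.053) = -1.6164
d' = z(H) − z(FA) = 0.4845 − (-1.6164) = 2.1009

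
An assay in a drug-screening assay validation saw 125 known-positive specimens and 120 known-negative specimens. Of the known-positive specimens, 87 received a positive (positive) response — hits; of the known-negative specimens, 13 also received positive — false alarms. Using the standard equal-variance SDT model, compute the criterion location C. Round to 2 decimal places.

H = 87/125 = 0.6960
FA = 13/120 = 0.1083
z(0.6960) = 0.5129, z(0.1083) = -1.2356
c = −½·[z(H) + z(FA)] = −0.5 × (0.5129 + (-1.2356)) = 0.36135
c > 0: the assay has a conservative response bias.

C = 0.36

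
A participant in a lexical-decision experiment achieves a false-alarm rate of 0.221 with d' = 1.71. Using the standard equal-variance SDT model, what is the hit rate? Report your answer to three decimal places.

hit rate = 0.827

z(false-alarm rate) = z(0.221) = -0.7688
z(H) = z(FA) + d' = -0.7688 + 1.71 = 0.9412
hit rate = Φ(0.9412) = 0.8267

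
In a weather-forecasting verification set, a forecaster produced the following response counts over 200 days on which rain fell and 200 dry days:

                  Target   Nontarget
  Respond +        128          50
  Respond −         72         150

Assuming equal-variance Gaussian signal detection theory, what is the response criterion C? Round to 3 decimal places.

H = 128/200 = 0.6400
FA = 50/200 = 0.2500
Φ⁻¹(H) = Φ⁻¹(0.6400) = 0.3585
Φ⁻¹(FA) = Φ⁻¹(0.2500) = -0.6745
c = −½·[z(H) + z(FA)] = −0.5 × (0.3585 + (-0.6745)) = 0.1580
c > 0: the forecaster has a conservative response bias.

C = 0.158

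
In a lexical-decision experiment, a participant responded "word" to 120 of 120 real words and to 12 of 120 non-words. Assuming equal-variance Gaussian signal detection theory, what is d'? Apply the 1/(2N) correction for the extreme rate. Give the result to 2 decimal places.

d' = 3.92

The hit rate is 120/120 = 1, so apply the 1/(2N) correction: H → 1 − 1/(2·120) = 0.99583.
z(H) = z(0.99583) = 2.638
z(FA) = z(0.10000) = -1.282
d' = 2.638 − (-1.282) = 3.920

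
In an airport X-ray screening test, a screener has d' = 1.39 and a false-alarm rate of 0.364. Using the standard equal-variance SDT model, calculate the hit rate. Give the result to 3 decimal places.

hit rate = 0.851

z(false-alarm rate) = z(0.364) = -0.3478
z(H) = z(FA) + d' = -0.3478 + 1.39 = 1.0422
hit rate = Φ(1.0422) = 0.8513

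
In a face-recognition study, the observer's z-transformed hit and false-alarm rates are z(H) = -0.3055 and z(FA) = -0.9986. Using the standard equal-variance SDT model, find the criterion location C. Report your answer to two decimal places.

c = −½·[z(H) + z(FA)] = −½·(-0.3055 + (-0.9986)) = 0.65205
c > 0: the observer has a conservative response bias.

C = 0.65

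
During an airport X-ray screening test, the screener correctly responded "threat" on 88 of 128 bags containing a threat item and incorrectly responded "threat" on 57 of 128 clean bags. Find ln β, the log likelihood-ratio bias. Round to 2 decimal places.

ln β = -0.11

H = 88/128 = 0.6875
FA = 57/128 = 0.4453
z(0.6875) = 0.489, z(0.4453) = -0.138
ln β = −½·[z(H)² − z(FA)²] = −0.5 × (0.239 − 0.019) = -0.110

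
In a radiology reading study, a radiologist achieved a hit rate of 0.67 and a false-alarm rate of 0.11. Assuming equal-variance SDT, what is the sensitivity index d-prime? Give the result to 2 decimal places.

d-prime = 1.67

z(H) = 0.440
z(FA) = -1.227
d' = z(H) − z(FA) = 0.440 − (-1.227) = 1.667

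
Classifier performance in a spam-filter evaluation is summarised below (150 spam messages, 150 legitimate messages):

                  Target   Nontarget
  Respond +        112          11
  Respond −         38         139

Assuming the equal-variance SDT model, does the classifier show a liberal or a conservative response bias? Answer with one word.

z(H) = 0.664, z(FA) = -1.451
c = −½·(z(H) + z(FA)) = 0.3935
c > 0 → conservative criterion (biased toward responding “no”).

conservative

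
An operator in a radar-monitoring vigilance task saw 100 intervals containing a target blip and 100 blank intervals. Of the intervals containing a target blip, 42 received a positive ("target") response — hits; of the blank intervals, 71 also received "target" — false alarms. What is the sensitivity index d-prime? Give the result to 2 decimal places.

H = 42/100 = 0.4200
FA = 71/100 = 0.7100
z(0.4200) = -0.2019, z(0.7100) = 0.5534
d' = z(H) − z(FA) = -0.2019 − 0.5534 = -0.7553

d-prime = -0.76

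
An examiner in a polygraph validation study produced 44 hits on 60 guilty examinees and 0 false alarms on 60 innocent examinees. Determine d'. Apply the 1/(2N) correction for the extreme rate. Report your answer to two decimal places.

d' = 3.02

The false-alarm rate is 0/60 = 0, so apply the 1/(2N) correction: FA → 1/(2·60) = 0.00833.
z(H) = z(0.73333) = 0.623
z(FA) = z(0.00833) = -2.394
d' = 0.623 − (-2.394) = 3.017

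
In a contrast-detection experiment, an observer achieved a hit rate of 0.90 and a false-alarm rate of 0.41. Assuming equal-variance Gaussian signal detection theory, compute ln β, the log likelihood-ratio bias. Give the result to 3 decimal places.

ln β = -0.795

Φ⁻¹(0.90) = 1.2816, Φ⁻¹(0.41) = -0.2275
ln β = −½·[z(H)² − z(FA)²] = −0.5 × (1.6425 − 0.0518) = -0.79535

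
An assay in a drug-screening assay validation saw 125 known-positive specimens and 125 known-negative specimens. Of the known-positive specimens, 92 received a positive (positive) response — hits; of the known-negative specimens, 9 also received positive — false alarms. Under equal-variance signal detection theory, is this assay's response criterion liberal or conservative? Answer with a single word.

z(H) = 0.631, z(FA) = -1.461
c = −½·(z(H) + z(FA)) = 0.415
c > 0 → conservative criterion (biased toward responding “no”).

conservative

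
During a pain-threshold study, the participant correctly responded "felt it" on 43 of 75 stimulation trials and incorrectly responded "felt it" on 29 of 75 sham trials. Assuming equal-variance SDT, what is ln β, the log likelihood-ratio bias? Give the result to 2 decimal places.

H = 43/75 = 0.5733
FA = 29/75 = 0.3867
z(H) = z(0.5733) = 0.185
z(FA) = z(0.3867) = -0.288
ln β = −½·[z(H)² − z(FA)²] = −0.5 × (0.034 − 0.083) = 0.0245

ln β = 0.02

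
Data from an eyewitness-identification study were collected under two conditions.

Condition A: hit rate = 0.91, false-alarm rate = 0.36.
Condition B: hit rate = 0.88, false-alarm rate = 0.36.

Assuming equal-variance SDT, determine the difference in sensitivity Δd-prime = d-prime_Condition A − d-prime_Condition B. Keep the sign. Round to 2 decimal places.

Δd-prime = 0.17

Condition A: z(0.91) = 1.341, z(0.36) = -0.358, d' = 1.699
Condition B: z(0.88) = 1.175, z(0.36) = -0.358, d' = 1.533
Δd' = d'_Condition A − d'_Condition B = 1.699 − 1.533 = 0.166
Condition A has the higher sensitivity.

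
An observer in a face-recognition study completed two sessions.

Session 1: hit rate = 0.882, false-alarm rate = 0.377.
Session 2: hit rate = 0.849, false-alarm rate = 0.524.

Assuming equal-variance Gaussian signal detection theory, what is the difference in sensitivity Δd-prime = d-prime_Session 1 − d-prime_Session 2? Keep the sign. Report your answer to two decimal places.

Δd-prime = 0.53

Session 1: z(0.882) = 1.185, z(0.377) = -0.313, d' = 1.498
Session 2: z(0.849) = 1.032, z(0.524) = 0.060, d' = 0.972
Δd' = d'_Session 1 − d'_Session 2 = 1.498 − 0.972 = 0.526
Session 1 has the higher sensitivity.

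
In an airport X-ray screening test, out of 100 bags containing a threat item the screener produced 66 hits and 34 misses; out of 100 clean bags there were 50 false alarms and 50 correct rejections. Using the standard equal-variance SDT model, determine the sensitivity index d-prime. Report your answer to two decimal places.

H = 66/100 = 0.6600
FA = 50/100 = 0.5000
z(0.6600) = 0.412, z(0.5000) = 0.000
d' = z(H) − z(FA) = 0.412 − 0.000 = 0.412

d-prime = 0.41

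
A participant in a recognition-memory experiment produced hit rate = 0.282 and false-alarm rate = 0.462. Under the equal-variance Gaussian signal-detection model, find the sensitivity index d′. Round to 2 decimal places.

d′ = -0.48

Φ⁻¹(0.282) = -0.577, Φ⁻¹(0.462) = -0.095
d' = z(H) − z(FA) = -0.577 − (-0.095) = -0.482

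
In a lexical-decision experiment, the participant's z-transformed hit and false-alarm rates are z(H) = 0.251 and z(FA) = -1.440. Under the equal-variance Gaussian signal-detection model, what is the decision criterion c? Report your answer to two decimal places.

c = 0.59

c = −½·[z(H) + z(FA)] = −½·(0.251 + (-1.440)) = 0.5945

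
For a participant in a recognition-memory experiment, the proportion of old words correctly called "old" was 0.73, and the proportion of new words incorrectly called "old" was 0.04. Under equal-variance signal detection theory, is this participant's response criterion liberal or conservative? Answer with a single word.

z(H) = 0.613, z(FA) = -1.751
c = −½·(z(H) + z(FA)) = 0.569
c > 0 → conservative criterion (biased toward responding “no”).

conservative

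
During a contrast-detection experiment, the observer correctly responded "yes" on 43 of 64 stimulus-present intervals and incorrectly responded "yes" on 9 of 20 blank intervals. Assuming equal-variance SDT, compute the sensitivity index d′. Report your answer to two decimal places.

H = 43/64 = 0.6719
FA = 9/20 = 0.4500
z(H) = z(0.6719) = 0.445
z(FA) = z(0.4500) = -0.126
d' = z(H) − z(FA) = 0.445 − (-0.126) = 0.571

d′ = 0.57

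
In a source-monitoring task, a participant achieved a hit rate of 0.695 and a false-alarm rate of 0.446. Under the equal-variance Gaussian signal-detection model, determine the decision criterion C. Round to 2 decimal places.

z(H) = 0.5101
z(FA) = -0.1358
c = −½·[z(H) + z(FA)] = −0.5 × (0.5101 + (-0.1358)) = -0.18715

C = -0.19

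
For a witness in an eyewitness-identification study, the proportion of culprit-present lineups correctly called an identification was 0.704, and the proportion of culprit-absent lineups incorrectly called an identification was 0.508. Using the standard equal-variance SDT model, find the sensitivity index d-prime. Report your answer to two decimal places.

d-prime = 0.52

Φ⁻¹(0.704) = 0.536, Φ⁻¹(0.508) = 0.020
d' = z(H) − z(FA) = 0.536 − 0.020 = 0.516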